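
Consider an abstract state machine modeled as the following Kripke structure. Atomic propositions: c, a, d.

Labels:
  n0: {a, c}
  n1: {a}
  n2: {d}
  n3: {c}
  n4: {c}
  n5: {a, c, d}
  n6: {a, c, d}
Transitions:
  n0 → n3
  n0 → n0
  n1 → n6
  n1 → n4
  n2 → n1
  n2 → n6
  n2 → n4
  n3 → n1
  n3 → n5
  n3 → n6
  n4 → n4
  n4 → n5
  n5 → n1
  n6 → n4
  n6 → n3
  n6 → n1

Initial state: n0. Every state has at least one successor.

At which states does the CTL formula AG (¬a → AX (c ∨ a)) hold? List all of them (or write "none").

States satisfying ¬a → AX (c ∨ a): {n0, n1, n2, n3, n4, n5, n6}.
States satisfying AG (¬a → AX (c ∨ a)): {n0, n1, n2, n3, n4, n5, n6}.

{n0, n1, n2, n3, n4, n5, n6}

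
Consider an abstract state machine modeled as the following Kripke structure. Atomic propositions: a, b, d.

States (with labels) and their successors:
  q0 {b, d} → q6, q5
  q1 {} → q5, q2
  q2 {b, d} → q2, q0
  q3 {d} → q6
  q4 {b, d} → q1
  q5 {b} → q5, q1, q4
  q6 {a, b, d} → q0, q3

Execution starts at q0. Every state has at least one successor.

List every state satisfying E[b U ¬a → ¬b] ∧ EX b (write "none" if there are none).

States satisfying b: {q0, q2, q4, q5, q6}.
States satisfying ¬a → ¬b: {q1, q3, q6}.
States satisfying E[b U ¬a → ¬b]: {q0, q1, q2, q3, q4, q5, q6}.
States satisfying EX b: {q0, q1, q2, q3, q5, q6}.
States satisfying E[b U ¬a → ¬b] ∧ EX b: {q0, q1, q2, q3, q5, q6}.

{q0, q1, q2, q3, q5, q6}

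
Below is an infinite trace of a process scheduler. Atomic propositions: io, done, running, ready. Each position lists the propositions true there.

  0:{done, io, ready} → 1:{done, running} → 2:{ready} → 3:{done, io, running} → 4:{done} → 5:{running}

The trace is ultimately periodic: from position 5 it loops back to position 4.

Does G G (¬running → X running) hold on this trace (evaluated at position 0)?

Holds

G (¬running → X running) holds at every position 0..5, and those are all positions ever visited, so G G (¬running → X running) holds.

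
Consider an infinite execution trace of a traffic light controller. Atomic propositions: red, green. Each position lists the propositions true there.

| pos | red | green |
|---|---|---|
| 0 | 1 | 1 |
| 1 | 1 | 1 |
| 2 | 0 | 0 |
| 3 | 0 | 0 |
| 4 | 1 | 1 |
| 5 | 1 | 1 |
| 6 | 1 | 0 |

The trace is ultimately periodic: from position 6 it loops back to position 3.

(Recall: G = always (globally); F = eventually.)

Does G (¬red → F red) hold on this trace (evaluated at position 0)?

¬red → F red holds at every position 0..6, and those are all positions ever visited, so G (¬red → F red) holds.
Positions where ¬red holds: 2, 3.
Check F red at each: 2→ok, 3→ok.

Satisfied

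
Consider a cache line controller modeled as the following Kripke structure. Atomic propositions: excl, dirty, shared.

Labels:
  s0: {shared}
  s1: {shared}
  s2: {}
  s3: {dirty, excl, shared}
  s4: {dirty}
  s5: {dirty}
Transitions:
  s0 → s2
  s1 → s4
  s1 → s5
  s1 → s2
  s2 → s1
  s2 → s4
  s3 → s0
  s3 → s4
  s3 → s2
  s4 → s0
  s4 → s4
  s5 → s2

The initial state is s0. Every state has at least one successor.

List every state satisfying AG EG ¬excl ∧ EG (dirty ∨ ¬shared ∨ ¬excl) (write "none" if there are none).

{s0, s1, s2, s4, s5}

States satisfying EG ¬excl: {s0, s1, s2, s4, s5}.
States satisfying AG EG ¬excl: {s0, s1, s2, s4, s5}.
States satisfying dirty ∨ ¬shared ∨ ¬excl: {s0, s1, s2, s3, s4, s5}.
States satisfying EG (dirty ∨ ¬shared ∨ ¬excl): {s0, s1, s2, s3, s4, s5}.
States satisfying AG EG ¬excl ∧ EG (dirty ∨ ¬shared ∨ ¬excl): {s0, s1, s2, s4, s5}.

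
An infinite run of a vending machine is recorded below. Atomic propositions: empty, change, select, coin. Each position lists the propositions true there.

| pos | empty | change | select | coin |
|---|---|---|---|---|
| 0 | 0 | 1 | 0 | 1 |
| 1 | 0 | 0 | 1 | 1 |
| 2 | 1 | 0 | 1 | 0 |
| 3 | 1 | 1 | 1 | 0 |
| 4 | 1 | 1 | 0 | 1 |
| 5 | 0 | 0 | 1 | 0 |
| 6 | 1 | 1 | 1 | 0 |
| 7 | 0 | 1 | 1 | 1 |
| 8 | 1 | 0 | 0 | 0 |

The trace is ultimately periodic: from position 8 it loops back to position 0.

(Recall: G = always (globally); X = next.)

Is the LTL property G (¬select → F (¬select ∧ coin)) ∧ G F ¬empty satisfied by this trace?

Yes

¬select → F (¬select ∧ coin) holds at every position 0..8, and those are all positions ever visited, so G (¬select → F (¬select ∧ coin)) holds.
Positions where ¬select holds: 0, 4, 8.
Check F (¬select ∧ coin) at each: 0→ok, 4→ok, 8→ok.
F ¬empty holds at every position 0..8, and those are all positions ever visited, so G F ¬empty holds.
At position 0: G (¬select → F (¬select ∧ coin)) is true; G F ¬empty is true; so G (¬select → F (¬select ∧ coin)) ∧ G F ¬empty is true.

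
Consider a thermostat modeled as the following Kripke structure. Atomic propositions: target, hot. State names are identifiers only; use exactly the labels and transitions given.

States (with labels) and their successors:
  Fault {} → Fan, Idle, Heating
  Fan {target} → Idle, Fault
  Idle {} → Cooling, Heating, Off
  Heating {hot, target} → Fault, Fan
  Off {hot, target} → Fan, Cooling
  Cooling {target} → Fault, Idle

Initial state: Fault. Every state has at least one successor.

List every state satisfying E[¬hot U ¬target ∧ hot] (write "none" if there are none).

States satisfying ¬hot: {Fault, Fan, Idle, Cooling}.
States satisfying ¬target ∧ hot: ∅.
States satisfying E[¬hot U ¬target ∧ hot]: ∅.

none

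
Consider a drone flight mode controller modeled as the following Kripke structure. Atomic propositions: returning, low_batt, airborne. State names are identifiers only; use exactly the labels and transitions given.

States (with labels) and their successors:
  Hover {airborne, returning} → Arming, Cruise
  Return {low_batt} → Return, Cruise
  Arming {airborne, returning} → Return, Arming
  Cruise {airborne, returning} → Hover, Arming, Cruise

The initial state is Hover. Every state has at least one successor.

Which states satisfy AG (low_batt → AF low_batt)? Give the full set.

States satisfying low_batt → AF low_batt: {Hover, Return, Arming, Cruise}.
States satisfying AG (low_batt → AF low_batt): {Hover, Return, Arming, Cruise}.

{Hover, Return, Arming, Cruise}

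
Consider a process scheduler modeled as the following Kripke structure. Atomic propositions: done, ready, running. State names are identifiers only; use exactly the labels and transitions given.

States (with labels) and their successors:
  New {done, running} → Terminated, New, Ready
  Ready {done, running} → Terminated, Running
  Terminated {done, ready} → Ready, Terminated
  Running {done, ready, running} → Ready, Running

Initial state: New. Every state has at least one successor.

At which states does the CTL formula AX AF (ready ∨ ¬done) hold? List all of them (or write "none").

States satisfying AF (ready ∨ ¬done): {Ready, Terminated, Running}.
States satisfying AX AF (ready ∨ ¬done): {Ready, Terminated, Running}.

{Ready, Terminated, Running}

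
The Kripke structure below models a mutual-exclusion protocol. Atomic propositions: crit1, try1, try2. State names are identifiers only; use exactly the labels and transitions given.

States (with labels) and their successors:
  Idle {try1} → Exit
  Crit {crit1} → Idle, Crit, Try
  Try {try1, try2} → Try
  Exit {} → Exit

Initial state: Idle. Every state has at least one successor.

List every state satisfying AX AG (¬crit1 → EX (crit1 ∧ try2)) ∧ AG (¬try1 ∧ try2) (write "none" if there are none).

States satisfying AG (¬crit1 → EX (crit1 ∧ try2)): ∅.
States satisfying AX AG (¬crit1 → EX (crit1 ∧ try2)): ∅.
States satisfying ¬try1 ∧ try2: ∅.
States satisfying AG (¬try1 ∧ try2): ∅.
States satisfying AX AG (¬crit1 → EX (crit1 ∧ try2)) ∧ AG (¬try1 ∧ try2): ∅.

none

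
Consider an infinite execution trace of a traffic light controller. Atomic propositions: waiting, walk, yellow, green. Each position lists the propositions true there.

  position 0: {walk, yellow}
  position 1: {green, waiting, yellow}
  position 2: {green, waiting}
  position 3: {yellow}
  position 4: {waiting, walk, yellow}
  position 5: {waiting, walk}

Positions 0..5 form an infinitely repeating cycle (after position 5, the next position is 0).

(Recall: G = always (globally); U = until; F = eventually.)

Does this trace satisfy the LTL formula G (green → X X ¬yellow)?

No

green → X X ¬yellow must hold at every position from 0 onward. It fails at position 1, so G (green → X X ¬yellow) is false.
Positions where green holds: 1, 2.
Check X X ¬yellow at each: 1→fails, 2→fails.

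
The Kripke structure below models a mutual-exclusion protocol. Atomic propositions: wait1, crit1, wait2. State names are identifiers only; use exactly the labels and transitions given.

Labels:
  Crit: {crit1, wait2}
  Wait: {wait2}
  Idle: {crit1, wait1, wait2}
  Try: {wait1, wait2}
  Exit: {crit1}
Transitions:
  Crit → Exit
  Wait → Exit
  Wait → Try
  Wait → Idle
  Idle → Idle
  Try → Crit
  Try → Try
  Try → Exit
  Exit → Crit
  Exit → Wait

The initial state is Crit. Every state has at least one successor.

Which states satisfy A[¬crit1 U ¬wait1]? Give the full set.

{Crit, Wait, Exit}

States satisfying ¬crit1: {Wait, Try}.
States satisfying ¬wait1: {Crit, Wait, Exit}.
States satisfying A[¬crit1 U ¬wait1]: {Crit, Wait, Exit}.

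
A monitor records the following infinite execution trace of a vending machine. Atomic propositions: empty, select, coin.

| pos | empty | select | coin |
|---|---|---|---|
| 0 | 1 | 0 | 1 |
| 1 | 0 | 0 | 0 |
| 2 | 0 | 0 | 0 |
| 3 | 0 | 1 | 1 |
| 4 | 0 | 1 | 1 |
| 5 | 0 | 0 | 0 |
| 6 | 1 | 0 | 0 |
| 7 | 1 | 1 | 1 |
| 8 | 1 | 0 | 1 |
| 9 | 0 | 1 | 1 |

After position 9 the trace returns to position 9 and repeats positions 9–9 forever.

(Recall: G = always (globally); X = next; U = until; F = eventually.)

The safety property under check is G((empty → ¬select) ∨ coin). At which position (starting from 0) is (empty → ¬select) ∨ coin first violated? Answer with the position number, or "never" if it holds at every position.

(empty → ¬select) ∨ coin holds at every position 0..9, and those are all the positions the trace ever visits, so the invariant G((empty → ¬select) ∨ coin) is never violated.

never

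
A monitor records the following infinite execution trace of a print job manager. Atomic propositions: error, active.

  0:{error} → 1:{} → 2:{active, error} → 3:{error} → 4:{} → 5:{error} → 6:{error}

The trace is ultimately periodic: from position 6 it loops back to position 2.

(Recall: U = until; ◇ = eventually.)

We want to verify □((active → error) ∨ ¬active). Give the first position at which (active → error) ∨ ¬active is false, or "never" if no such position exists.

never

(active → error) ∨ ¬active holds at every position 0..6, and those are all the positions the trace ever visits, so the invariant □((active → error) ∨ ¬active) is never violated.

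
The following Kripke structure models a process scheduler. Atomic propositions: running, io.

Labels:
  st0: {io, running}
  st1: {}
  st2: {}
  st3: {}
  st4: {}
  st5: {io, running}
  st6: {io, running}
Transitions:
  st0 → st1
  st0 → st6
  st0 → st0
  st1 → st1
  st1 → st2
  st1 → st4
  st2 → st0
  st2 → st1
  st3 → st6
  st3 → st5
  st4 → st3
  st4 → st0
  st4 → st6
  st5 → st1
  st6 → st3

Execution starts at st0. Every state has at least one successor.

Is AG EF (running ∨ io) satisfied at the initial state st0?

Yes

States satisfying EF (running ∨ io): {st0, st1, st2, st3, st4, st5, st6}.
States satisfying AG EF (running ∨ io): {st0, st1, st2, st3, st4, st5, st6}.
Every state reachable from st0 satisfies EF (running ∨ io).
st0 ∈ Sat(AG EF (running ∨ io)).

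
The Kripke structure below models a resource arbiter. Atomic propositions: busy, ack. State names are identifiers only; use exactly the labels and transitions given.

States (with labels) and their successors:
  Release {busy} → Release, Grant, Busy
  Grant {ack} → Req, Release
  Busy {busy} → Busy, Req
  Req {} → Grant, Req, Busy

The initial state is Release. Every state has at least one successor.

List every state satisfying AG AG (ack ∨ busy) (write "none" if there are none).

none

States satisfying AG (ack ∨ busy): ∅.
States satisfying AG AG (ack ∨ busy): ∅.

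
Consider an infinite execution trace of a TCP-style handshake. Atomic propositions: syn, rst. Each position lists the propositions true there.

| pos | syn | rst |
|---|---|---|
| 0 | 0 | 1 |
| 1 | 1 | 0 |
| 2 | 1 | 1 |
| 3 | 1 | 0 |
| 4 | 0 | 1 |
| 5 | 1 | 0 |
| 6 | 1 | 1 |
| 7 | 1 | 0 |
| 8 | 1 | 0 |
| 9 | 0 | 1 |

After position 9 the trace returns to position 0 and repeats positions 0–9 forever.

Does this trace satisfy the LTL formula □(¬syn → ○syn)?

Does not hold

¬syn → ○syn must hold at every position from 0 onward. It fails at position 9, so □(¬syn → ○syn) is false.
Positions where ¬syn holds: 0, 4, 9.
Check ○syn at each: 0→ok, 4→ok, 9→fails.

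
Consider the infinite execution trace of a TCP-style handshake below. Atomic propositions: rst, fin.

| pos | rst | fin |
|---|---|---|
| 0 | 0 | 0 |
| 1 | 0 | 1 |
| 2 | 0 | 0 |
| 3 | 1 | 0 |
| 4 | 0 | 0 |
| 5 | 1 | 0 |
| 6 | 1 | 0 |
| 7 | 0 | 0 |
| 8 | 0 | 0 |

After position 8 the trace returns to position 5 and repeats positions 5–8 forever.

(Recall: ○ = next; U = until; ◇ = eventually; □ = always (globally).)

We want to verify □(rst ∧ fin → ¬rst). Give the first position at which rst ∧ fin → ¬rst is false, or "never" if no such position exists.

rst ∧ fin → ¬rst holds at every position 0..8, and those are all the positions the trace ever visits, so the invariant □(rst ∧ fin → ¬rst) is never violated.

never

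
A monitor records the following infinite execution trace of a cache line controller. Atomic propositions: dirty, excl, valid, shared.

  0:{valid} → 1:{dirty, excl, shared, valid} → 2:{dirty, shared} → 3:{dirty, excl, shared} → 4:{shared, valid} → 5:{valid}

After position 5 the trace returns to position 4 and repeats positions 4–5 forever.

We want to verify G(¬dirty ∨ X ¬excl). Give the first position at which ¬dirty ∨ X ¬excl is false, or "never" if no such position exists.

Check ¬dirty ∨ X ¬excl at each position in order: 0 ✓, 1 ✓.
At position 2 the labels are {dirty, shared} and the next position 3 has {dirty, excl, shared}, so ¬dirty ∨ X ¬excl is false there. This is the first violation.

2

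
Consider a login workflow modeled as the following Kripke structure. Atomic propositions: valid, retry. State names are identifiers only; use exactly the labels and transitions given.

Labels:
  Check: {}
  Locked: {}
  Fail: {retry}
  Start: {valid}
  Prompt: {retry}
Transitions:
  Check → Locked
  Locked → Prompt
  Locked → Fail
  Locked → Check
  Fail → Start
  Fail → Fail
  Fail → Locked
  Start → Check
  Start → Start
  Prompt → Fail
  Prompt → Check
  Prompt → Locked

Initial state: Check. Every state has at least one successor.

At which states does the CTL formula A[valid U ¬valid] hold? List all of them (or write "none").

{Check, Locked, Fail, Prompt}

States satisfying valid: {Start}.
States satisfying ¬valid: {Check, Locked, Fail, Prompt}.
States satisfying A[valid U ¬valid]: {Check, Locked, Fail, Prompt}.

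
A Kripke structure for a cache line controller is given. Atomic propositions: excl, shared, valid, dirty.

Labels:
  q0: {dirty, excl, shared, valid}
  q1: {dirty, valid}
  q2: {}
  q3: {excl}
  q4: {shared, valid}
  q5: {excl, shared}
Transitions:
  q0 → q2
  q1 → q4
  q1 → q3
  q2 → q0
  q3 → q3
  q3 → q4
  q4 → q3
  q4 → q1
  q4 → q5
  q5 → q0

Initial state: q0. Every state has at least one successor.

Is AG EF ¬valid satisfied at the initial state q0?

States satisfying EF ¬valid: {q0, q1, q2, q3, q4, q5}.
States satisfying AG EF ¬valid: {q0, q1, q2, q3, q4, q5}.
Every state reachable from q0 satisfies EF ¬valid.
q0 ∈ Sat(AG EF ¬valid).

Holds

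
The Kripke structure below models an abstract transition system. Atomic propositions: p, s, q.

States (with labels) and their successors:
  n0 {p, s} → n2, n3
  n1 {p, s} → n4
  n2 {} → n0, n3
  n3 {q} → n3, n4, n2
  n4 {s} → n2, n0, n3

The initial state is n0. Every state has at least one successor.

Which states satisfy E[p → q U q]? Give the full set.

States satisfying p → q: {n2, n3, n4}.
States satisfying q: {n3}.
States satisfying E[p → q U q]: {n2, n3, n4}.

{n2, n3, n4}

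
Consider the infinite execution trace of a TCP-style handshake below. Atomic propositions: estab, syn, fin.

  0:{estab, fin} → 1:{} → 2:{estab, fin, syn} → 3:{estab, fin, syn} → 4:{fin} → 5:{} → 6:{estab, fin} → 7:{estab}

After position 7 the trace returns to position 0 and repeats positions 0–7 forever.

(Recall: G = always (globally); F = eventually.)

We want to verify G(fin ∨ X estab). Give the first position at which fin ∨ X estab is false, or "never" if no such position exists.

never

fin ∨ X estab holds at every position 0..7, and those are all the positions the trace ever visits, so the invariant G(fin ∨ X estab) is never violated.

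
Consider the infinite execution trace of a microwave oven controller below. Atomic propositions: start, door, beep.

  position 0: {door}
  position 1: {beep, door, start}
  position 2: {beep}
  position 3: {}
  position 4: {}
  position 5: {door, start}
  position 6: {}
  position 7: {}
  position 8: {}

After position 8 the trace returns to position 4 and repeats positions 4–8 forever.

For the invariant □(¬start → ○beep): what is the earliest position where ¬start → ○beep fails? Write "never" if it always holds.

Check ¬start → ○beep at each position in order: 0 ✓, 1 ✓.
At position 2 the labels are {beep} and the next position 3 has {}, so ¬start → ○beep is false there. This is the first violation.

2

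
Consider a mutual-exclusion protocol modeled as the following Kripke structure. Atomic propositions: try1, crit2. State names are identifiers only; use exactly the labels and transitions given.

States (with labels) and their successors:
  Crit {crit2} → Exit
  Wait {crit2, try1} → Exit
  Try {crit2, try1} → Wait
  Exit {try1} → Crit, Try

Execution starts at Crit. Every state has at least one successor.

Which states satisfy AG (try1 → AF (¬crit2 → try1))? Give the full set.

States satisfying try1 → AF (¬crit2 → try1): {Crit, Wait, Try, Exit}.
States satisfying AG (try1 → AF (¬crit2 → try1)): {Crit, Wait, Try, Exit}.

{Crit, Wait, Try, Exit}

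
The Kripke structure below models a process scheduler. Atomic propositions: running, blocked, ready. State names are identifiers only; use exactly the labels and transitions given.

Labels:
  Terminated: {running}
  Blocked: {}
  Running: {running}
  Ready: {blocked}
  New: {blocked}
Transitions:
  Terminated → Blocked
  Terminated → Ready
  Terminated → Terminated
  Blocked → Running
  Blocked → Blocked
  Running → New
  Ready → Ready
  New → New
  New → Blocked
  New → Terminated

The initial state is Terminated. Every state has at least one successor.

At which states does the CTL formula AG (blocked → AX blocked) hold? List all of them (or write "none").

{Ready}

States satisfying blocked → AX blocked: {Terminated, Blocked, Running, Ready}.
States satisfying AG (blocked → AX blocked): {Ready}.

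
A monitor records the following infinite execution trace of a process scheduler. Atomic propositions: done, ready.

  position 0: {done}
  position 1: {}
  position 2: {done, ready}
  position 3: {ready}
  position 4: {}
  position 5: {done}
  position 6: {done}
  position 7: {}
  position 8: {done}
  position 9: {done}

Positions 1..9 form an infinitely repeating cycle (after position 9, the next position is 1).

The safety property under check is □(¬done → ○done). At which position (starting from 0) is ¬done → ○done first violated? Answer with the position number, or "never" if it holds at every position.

Check ¬done → ○done at each position in order: 0 ✓, 1 ✓, 2 ✓.
At position 3 the labels are {ready} and the next position 4 has {}, so ¬done → ○done is false there. This is the first violation.

3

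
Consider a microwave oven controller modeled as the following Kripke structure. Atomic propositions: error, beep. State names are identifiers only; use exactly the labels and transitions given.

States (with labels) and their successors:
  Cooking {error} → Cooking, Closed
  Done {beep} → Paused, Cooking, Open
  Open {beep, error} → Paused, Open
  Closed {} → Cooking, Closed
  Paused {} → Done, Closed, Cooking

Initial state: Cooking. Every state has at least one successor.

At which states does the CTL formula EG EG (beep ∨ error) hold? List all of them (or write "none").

{Cooking, Done, Open}

States satisfying EG (beep ∨ error): {Cooking, Done, Open}.
States satisfying EG EG (beep ∨ error): {Cooking, Done, Open}.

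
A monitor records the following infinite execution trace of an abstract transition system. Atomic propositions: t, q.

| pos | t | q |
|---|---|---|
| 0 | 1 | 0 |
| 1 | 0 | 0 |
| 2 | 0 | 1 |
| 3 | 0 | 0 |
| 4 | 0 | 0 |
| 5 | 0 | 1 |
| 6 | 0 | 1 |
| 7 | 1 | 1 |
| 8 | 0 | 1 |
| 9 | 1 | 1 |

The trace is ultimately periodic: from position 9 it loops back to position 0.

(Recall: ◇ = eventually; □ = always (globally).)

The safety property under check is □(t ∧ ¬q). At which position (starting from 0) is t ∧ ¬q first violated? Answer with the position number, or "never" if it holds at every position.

1

Check t ∧ ¬q at each position in order: 0 ✓.
At position 1 the labels are {}, so t ∧ ¬q is false there. This is the first violation.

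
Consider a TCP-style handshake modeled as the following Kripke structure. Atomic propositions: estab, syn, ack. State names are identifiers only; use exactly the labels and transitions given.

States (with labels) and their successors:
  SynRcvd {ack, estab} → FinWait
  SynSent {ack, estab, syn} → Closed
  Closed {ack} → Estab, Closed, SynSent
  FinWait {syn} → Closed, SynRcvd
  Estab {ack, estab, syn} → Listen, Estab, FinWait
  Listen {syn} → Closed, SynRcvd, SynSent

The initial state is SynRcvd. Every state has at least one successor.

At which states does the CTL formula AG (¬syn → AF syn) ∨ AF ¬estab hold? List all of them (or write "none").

{SynRcvd, SynSent, Closed, FinWait, Listen}

States satisfying ¬syn → AF syn: {SynRcvd, SynSent, FinWait, Estab, Listen}.
States satisfying AG (¬syn → AF syn): ∅.
States satisfying ¬estab: {Closed, FinWait, Listen}.
States satisfying AF ¬estab: {SynRcvd, SynSent, Closed, FinWait, Listen}.
States satisfying AG (¬syn → AF syn) ∨ AF ¬estab: {SynRcvd, SynSent, Closed, FinWait, Listen}.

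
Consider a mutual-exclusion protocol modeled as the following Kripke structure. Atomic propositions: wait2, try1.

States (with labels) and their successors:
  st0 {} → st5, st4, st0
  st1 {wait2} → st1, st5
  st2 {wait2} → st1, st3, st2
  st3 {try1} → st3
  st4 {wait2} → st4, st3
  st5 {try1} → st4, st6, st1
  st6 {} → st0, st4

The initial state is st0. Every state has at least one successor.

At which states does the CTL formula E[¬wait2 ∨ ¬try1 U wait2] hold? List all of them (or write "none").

States satisfying ¬wait2 ∨ ¬try1: {st0, st1, st2, st3, st4, st5, st6}.
States satisfying wait2: {st1, st2, st4}.
States satisfying E[¬wait2 ∨ ¬try1 U wait2]: {st0, st1, st2, st4, st5, st6}.

{st0, st1, st2, st4, st5, st6}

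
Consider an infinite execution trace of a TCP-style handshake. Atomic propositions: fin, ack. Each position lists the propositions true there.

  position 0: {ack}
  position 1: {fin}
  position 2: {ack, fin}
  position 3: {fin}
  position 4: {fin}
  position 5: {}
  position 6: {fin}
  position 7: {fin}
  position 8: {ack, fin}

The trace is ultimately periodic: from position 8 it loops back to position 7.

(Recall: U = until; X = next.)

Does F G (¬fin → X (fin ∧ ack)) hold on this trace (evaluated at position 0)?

Holds

G (¬fin → X (fin ∧ ack)) holds at position 6, which is reachable from 0, so F G (¬fin → X (fin ∧ ack)) holds.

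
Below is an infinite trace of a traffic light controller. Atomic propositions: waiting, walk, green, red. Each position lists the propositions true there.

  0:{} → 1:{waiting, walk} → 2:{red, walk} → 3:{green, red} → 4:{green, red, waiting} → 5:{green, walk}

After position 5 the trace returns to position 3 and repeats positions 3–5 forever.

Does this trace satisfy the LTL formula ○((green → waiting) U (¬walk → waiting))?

The position after 0 is 1; (green → waiting) U (¬walk → waiting) is true there.

Yes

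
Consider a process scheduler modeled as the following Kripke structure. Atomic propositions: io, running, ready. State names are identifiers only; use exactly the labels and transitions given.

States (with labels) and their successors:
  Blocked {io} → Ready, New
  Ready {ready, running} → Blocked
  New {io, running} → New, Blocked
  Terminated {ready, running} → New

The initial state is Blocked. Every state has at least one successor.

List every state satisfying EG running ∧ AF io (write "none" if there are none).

{New, Terminated}

States satisfying running: {Ready, New, Terminated}.
States satisfying EG running: {New, Terminated}.
States satisfying io: {Blocked, New}.
States satisfying AF io: {Blocked, Ready, New, Terminated}.
States satisfying EG running ∧ AF io: {New, Terminated}.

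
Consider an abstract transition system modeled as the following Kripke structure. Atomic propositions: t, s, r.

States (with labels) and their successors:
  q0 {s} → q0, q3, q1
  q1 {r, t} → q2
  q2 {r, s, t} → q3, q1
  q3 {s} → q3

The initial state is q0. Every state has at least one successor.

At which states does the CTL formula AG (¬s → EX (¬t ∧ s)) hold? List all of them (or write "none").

{q3}

States satisfying ¬s → EX (¬t ∧ s): {q0, q2, q3}.
States satisfying AG (¬s → EX (¬t ∧ s)): {q3}.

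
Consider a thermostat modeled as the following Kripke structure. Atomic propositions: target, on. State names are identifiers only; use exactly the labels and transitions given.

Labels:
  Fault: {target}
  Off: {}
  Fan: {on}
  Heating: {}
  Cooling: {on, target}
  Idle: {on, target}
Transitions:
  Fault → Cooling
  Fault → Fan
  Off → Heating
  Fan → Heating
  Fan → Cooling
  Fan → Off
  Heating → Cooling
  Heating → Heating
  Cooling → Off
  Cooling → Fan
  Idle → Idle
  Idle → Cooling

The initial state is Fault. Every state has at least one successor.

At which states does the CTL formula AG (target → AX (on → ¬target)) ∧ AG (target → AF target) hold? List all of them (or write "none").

{Off, Fan, Heating, Cooling}

States satisfying target → AX (on → ¬target): {Off, Fan, Heating, Cooling}.
States satisfying AG (target → AX (on → ¬target)): {Off, Fan, Heating, Cooling}.
States satisfying target → AF target: {Fault, Off, Fan, Heating, Cooling, Idle}.
States satisfying AG (target → AF target): {Fault, Off, Fan, Heating, Cooling, Idle}.
States satisfying AG (target → AX (on → ¬target)) ∧ AG (target → AF target): {Off, Fan, Heating, Cooling}.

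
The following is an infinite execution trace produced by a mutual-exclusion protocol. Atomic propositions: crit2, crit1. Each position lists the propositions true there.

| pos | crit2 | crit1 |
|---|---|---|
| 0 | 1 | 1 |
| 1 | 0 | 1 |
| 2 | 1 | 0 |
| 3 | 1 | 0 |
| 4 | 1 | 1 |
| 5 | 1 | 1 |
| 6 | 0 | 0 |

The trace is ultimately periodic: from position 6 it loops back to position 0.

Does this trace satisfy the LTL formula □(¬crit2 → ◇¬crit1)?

Satisfied

¬crit2 → ◇¬crit1 holds at every position 0..6, and those are all positions ever visited, so □(¬crit2 → ◇¬crit1) holds.
Positions where ¬crit2 holds: 1, 6.
Check ◇¬crit1 at each: 1→ok, 6→ok.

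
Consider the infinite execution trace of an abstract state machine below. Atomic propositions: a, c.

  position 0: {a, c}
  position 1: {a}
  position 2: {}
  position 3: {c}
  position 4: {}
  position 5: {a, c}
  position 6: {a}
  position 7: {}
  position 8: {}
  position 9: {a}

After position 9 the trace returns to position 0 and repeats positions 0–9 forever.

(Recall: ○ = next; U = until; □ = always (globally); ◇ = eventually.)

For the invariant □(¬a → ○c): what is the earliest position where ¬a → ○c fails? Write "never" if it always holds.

3

Check ¬a → ○c at each position in order: 0 ✓, 1 ✓, 2 ✓.
At position 3 the labels are {c} and the next position 4 has {}, so ¬a → ○c is false there. This is the first violation.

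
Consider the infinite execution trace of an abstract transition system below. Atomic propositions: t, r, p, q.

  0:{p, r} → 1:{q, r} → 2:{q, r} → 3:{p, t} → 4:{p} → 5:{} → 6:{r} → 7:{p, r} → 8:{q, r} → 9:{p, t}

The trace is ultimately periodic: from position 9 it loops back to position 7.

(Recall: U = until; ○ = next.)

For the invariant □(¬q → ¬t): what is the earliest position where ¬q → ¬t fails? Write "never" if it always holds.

3

Check ¬q → ¬t at each position in order: 0 ✓, 1 ✓, 2 ✓.
At position 3 the labels are {p, t}, so ¬q → ¬t is false there. This is the first violation.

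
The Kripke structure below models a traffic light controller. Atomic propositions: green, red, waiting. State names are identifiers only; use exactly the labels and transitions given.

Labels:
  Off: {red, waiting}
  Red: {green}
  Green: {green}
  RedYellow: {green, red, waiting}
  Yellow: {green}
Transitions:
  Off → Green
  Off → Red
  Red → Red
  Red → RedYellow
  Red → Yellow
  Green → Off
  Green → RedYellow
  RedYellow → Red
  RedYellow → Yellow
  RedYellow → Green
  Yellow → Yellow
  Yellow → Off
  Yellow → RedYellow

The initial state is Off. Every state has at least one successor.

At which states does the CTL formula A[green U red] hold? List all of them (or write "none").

States satisfying green: {Red, Green, RedYellow, Yellow}.
States satisfying red: {Off, RedYellow}.
States satisfying A[green U red]: {Off, Green, RedYellow}.

{Off, Green, RedYellow}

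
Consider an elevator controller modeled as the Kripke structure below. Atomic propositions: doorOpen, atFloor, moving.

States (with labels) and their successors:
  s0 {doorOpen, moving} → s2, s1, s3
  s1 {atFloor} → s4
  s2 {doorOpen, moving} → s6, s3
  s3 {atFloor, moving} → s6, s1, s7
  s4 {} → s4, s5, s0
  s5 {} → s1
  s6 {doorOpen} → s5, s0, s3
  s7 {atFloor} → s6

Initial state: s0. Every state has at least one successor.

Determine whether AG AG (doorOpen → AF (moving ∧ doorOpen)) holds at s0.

States satisfying AG (doorOpen → AF (moving ∧ doorOpen)): ∅.
States satisfying AG AG (doorOpen → AF (moving ∧ doorOpen)): ∅.
s0 is reachable from s0 and violates AG (doorOpen → AF (moving ∧ doorOpen)), so AG fails at s0.
s0 ∉ Sat(AG AG (doorOpen → AF (moving ∧ doorOpen))).

Violated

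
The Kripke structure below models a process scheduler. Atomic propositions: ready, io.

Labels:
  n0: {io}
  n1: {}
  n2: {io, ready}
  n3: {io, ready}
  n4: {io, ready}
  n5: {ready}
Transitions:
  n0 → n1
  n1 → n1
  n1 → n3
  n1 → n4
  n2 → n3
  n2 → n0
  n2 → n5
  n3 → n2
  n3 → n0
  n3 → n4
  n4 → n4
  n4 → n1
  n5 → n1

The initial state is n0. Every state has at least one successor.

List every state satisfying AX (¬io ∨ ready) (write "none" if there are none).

States satisfying ¬io ∨ ready: {n1, n2, n3, n4, n5}.
States satisfying AX (¬io ∨ ready): {n0, n1, n4, n5}.

{n0, n1, n4, n5}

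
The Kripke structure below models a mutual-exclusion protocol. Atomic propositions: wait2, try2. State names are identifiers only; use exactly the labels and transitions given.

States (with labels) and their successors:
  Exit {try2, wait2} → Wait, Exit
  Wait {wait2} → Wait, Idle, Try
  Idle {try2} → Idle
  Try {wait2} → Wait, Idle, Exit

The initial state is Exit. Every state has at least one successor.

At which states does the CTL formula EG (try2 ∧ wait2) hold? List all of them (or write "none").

{Exit}

States satisfying try2 ∧ wait2: {Exit}.
States satisfying EG (try2 ∧ wait2): {Exit}.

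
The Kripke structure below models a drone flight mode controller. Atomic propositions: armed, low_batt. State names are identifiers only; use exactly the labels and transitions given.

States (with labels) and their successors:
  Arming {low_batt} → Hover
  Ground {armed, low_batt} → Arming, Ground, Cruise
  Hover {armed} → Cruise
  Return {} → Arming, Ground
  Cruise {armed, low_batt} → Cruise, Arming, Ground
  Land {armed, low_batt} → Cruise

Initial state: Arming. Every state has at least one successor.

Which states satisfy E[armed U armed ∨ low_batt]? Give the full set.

{Arming, Ground, Hover, Cruise, Land}

States satisfying armed: {Ground, Hover, Cruise, Land}.
States satisfying armed ∨ low_batt: {Arming, Ground, Hover, Cruise, Land}.
States satisfying E[armed U armed ∨ low_batt]: {Arming, Ground, Hover, Cruise, Land}.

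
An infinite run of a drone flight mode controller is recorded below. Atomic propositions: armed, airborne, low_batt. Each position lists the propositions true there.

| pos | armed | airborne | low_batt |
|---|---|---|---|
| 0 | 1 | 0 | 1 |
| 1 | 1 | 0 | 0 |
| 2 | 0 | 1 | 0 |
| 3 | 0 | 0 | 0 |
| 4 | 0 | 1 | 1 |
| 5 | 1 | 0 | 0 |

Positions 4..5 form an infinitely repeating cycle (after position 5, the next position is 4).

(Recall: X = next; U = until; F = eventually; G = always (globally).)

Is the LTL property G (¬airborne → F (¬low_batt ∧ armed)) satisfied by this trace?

Holds

¬airborne → F (¬low_batt ∧ armed) holds at every position 0..5, and those are all positions ever visited, so G (¬airborne → F (¬low_batt ∧ armed)) holds.
Positions where ¬airborne holds: 0, 1, 3, 5.
Check F (¬low_batt ∧ armed) at each: 0→ok, 1→ok, 3→ok, 5→ok.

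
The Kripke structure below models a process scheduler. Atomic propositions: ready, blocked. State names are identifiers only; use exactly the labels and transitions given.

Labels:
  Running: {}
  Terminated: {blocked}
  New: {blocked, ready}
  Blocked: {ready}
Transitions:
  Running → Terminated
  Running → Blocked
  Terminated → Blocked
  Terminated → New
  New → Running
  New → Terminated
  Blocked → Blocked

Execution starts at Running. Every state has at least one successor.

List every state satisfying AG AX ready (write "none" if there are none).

States satisfying AX ready: {Terminated, Blocked}.
States satisfying AG AX ready: {Blocked}.

{Blocked}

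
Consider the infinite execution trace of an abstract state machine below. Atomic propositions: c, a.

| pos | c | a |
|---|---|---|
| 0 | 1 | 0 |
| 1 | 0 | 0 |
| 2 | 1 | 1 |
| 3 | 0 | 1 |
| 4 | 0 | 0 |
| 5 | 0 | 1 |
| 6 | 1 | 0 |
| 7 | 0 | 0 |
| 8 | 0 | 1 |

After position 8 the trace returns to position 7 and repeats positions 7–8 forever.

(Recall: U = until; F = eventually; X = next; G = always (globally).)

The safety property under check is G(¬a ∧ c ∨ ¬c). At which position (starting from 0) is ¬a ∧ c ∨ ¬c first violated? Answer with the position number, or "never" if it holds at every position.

2

Check ¬a ∧ c ∨ ¬c at each position in order: 0 ✓, 1 ✓.
At position 2 the labels are {a, c}, so ¬a ∧ c ∨ ¬c is false there. This is the first violation.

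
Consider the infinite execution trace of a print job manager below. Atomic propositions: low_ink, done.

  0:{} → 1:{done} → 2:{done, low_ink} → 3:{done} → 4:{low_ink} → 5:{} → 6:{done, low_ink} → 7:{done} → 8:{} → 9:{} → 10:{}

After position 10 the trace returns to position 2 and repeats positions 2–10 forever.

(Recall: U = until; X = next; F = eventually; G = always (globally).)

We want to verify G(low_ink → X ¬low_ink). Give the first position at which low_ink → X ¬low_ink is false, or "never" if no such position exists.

never

low_ink → X ¬low_ink holds at every position 0..10, and those are all the positions the trace ever visits, so the invariant G(low_ink → X ¬low_ink) is never violated.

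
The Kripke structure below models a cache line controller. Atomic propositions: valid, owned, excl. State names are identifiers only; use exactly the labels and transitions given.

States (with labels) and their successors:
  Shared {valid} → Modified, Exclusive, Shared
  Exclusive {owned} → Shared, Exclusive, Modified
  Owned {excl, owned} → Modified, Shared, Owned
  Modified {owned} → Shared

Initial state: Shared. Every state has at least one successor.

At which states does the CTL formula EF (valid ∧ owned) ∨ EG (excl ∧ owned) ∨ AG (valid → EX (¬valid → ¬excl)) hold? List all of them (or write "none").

{Shared, Exclusive, Owned, Modified}

States satisfying valid ∧ owned: ∅.
States satisfying EF (valid ∧ owned): ∅.
States satisfying excl ∧ owned: {Owned}.
States satisfying EG (excl ∧ owned): {Owned}.
States satisfying EF (valid ∧ owned) ∨ EG (excl ∧ owned): {Owned}.
States satisfying valid → EX (¬valid → ¬excl): {Shared, Exclusive, Owned, Modified}.
States satisfying AG (valid → EX (¬valid → ¬excl)): {Shared, Exclusive, Owned, Modified}.
States satisfying EF (valid ∧ owned) ∨ EG (excl ∧ owned) ∨ AG (valid → EX (¬valid → ¬excl)): {Shared, Exclusive, Owned, Modified}.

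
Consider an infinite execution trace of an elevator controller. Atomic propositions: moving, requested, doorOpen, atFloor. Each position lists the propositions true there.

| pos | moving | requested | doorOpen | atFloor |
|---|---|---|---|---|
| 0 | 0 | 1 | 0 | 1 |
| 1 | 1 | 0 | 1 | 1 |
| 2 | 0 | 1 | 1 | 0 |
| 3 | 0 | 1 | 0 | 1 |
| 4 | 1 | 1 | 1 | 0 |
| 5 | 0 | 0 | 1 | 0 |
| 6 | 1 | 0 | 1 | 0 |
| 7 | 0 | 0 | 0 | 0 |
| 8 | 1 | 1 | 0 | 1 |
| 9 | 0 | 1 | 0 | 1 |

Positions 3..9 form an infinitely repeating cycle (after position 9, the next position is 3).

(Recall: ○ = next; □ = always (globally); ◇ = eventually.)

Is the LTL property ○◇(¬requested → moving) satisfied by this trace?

The position after 0 is 1; ◇(¬requested → moving) is true there.

Yes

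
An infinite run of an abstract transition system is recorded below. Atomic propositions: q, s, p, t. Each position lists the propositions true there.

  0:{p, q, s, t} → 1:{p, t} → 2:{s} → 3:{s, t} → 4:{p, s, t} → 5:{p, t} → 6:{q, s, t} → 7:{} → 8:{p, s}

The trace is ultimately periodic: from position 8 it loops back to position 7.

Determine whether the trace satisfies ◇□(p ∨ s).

□(p ∨ s) is false at every position 0..8, so it never becomes true and ◇□(p ∨ s) fails.

No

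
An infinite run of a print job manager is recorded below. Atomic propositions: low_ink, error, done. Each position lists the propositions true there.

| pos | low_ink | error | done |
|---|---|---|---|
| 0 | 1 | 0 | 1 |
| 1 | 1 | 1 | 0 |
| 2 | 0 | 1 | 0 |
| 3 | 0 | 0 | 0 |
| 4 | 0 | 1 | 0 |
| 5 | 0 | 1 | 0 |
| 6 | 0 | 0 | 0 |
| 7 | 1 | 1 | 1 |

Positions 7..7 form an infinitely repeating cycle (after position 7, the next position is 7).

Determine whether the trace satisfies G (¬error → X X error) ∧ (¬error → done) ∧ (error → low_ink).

¬error → X X error holds at every position 0..7, and those are all positions ever visited, so G (¬error → X X error) holds.
Positions where ¬error holds: 0, 3, 6.
Check X X error at each: 0→ok, 3→ok, 6→ok.
At position 0: G (¬error → X X error) is true; (¬error → done) ∧ (error → low_ink) is true; so G (¬error → X X error) ∧ (¬error → done) ∧ (error → low_ink) is true.

Yes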